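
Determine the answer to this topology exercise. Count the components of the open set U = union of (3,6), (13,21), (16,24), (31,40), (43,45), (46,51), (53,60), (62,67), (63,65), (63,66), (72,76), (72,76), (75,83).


Sort and merge overlapping open intervals.
Merged: (3,6), (13,24), (31,40), (43,45), (46,51), (53,60), (62,67), (72,83).
Number of components = 8

8


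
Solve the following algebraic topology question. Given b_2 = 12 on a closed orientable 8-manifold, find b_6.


Poincare duality for closed orientable n-manifolds: b_k = b_{n-k}.
Here n = 8, so b_6 = b_2 = 12

12


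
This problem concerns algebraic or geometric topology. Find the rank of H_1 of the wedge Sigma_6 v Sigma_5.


For a wedge: H_1(A v B) = H_1(A) + H_1(B).
b_1(Sigma_6) = 12, b_1(Sigma_5) = 10.
b_1 = 12 + 10 = 22

22


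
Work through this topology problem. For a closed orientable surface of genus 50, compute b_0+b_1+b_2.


For Sigma_50: b_0 = 1, b_1 = 2g = 100, b_2 = 1.
Total = 1 + 100 + 1 = 102

102


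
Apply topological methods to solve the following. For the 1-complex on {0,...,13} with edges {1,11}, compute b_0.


Run DFS/union-find over 14 vertices.
V = 14, E = 1.
Number of components = 13

13


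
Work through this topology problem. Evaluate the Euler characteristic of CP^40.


CP^40 has one cell in each even dimension 0, 2, ..., 2*40 (40+1 cells total).
All cells are even-dimensional, so chi = number of cells.
chi = 40 + 1 = 41

41


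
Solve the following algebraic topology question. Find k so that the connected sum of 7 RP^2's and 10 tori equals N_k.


Since a >= 1, the sum is non-orientable; each T^2 can be replaced by RP^2 # RP^2 (since T^2#RP^2 = 3RP^2).
Total crosscaps k = 7 + 2*10 = 27.
Check via chi: chi = 7*1 + 10*0 - (7+10-1)*2 = -25 = 2 - k = -25. Consistent.

27


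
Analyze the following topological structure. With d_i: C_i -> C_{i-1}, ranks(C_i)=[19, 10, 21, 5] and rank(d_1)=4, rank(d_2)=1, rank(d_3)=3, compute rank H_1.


rank H_k = rank(ker d_k) - rank(im d_{k+1}).
rank(ker d_1) = rank(C_1) - rank(d_1) = 10 - 4 = 6.
rank(im d_{1+1}) = 1.
rank H_1 = 6 - 1 = 5

5


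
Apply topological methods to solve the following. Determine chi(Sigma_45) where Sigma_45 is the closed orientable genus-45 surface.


For a closed orientable surface of genus g: chi = 2 - 2g.
Here g = 45.
chi = 2 - 2*45 = 2 - 90 = -88

-88


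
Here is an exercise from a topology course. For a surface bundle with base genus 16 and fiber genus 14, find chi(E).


For a fiber bundle F -> E -> B (with CW structure): chi(E) = chi(B) * chi(F).
chi(Sigma_16) = -30, chi(Sigma_14) = -26.
chi(E) = (-30) * (-26) = 780

780


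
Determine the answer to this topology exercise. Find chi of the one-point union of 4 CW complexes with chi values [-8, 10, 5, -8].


chi(A v B) = chi(A) + chi(B) - 1 (one point identified).
For 4 spaces: chi = (sum chi_i) - (4 - 1).
sum = -1; chi = -1 - 3 = -4

-4


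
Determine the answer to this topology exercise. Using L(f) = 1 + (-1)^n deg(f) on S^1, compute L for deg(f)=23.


On S^1: L(f) = tr(f_0*) + (-1)^1 tr(f_1*) = 1 + (-1)^1 * deg(f).
L(f) = 1 + (-1)^1 * 23 = 1 + -23 = -22

-22


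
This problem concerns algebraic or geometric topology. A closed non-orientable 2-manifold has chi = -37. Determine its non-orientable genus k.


chi = 2 - k for closed non-orientable surfaces with k crosscaps.
-37 = 2 - k
k = 2 - (-37) = 39

39


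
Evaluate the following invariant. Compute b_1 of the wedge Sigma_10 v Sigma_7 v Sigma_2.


For a wedge X v Y: reduced H_k(X v Y) = H_k(X) + H_k(Y).
Each Sigma_g contributes b_1 = 2g.
b_1 = 20 + 14 + 4 = 38

38


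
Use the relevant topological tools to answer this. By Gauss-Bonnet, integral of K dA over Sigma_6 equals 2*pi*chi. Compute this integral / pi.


Gauss-Bonnet: integral K dA = 2*pi*chi(M).
chi(Sigma_6) = 2 - 2*6 = -10.
(integral K dA)/pi = 2*chi = 2*(-10) = -20

-20


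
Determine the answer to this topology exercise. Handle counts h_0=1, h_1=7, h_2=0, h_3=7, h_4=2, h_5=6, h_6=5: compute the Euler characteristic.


Handles of index k contribute (-1)^k to chi (same as CW cells).
chi = (1) + (-7) + (0) + (-7) + (2) + (-6) + (5) = -12

-12


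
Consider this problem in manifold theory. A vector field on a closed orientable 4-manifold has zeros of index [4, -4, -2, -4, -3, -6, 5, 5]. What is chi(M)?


Poincare-Hopf: chi(M) = sum of indices of zeros.
chi = (4) + (-4) + (-2) + (-4) + (-3) + (-6) + (5) + (5) = -5

-5


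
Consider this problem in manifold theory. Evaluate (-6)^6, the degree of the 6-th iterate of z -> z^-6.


deg(f) = -6. Degree is multiplicative: deg(f^6) = (deg f)^6.
deg(f^6) = (-6)^6 = 46656

46656


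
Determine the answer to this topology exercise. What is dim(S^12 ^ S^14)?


S^m ^ S^n = S^{m+n}.
k = 12 + 14 = 26

26


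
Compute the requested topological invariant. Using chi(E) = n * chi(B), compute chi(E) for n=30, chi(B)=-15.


For a finite covering: chi(E) = (number of sheets) * chi(B).
chi(E) = 30 * (-15) = -450

-450


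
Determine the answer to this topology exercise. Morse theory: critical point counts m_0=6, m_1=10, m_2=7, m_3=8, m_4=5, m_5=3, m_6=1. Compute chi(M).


Morse theory: chi(M) = sum_k (-1)^k m_k where m_k = #(index-k critical points).
= (6) + (-10) + (7) + (-8) + (5) + (-3) + (1) = -2

-2


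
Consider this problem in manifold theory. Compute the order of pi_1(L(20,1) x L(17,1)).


pi_1(X x Y) = pi_1(X) x pi_1(Y).
pi_1(L(20,1)) = Z/20, pi_1(L(17,1)) = Z/17.
|Z/20 x Z/17| = 20 * 17 = 340

340


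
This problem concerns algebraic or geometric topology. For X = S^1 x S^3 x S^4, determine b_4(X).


Each S^d has Poincare polynomial 1 + t^d.
The product S^1 x S^3 x S^4 has Poincare polynomial prod(1+t^d_i).
Expanding: b_0=1, b_1=1, b_3=1, b_4=2, b_5=1, b_7=1, b_8=1.
b_4 = 2

2


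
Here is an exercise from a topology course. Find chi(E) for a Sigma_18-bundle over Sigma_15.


For a fiber bundle F -> E -> B (with CW structure): chi(E) = chi(B) * chi(F).
chi(Sigma_15) = -28, chi(Sigma_18) = -34.
chi(E) = (-28) * (-34) = 952

952


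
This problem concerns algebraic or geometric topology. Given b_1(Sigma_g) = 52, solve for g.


For a closed orientable surface: b_1 = 2g.
52 = 2g
g = 52 / 2 = 26

26


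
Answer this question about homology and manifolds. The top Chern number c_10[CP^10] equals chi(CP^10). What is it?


For any closed oriented manifold, <e(TM),[M]> = chi(M).
chi(CP^10) = 10+1 = 11

11


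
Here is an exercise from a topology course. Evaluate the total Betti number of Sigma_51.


For Sigma_51: b_0 = 1, b_1 = 2g = 102, b_2 = 1.
Total = 1 + 102 + 1 = 104

104


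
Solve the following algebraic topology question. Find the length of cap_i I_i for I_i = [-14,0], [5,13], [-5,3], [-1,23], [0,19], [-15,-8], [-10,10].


Intersection = [max(a_i), min(b_i)] = [5, -8].
Since 5 > -8, the intersection is empty.
Length = 0

0


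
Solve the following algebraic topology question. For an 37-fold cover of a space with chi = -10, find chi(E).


For a finite covering: chi(E) = (number of sheets) * chi(B).
chi(E) = 37 * (-10) = -370

-370


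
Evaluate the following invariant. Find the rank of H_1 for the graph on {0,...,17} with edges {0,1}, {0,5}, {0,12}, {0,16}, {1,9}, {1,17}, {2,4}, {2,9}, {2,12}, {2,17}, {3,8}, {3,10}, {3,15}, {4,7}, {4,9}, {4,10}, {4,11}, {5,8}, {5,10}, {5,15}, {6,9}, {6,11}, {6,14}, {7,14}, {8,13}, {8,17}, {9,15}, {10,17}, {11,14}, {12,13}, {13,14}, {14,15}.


b_1 = E - V + (number of components).
E = 32, V = 18, components = 1.
b_1 = 32 - 18 + 1 = 15

15


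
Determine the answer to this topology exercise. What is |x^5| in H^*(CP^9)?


|x| = 2 in H^*(CP^n).
|x^5| = 5 * |x| = 5 * 2 = 10

10


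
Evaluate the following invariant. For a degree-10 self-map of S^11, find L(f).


On S^11: L(f) = tr(f_0*) + (-1)^11 tr(f_11*) = 1 + (-1)^11 * deg(f).
L(f) = 1 + (-1)^11 * 10 = 1 + -10 = -9

-9


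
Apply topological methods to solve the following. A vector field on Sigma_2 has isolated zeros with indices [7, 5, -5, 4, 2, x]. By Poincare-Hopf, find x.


Poincare-Hopf: sum of indices = chi(M).
chi(Sigma_2) = 2 - 2*2 = -2.
Sum of known indices = 13.
x = chi - (sum known) = -2 - (13) = -15

-15


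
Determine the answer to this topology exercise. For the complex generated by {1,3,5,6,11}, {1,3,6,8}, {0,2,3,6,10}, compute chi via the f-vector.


Enumerate all faces; f-vector: f_0=9, f_1=22, f_2=23, f_3=11, f_4=2.
chi = sum (-1)^k f_k = 1

1


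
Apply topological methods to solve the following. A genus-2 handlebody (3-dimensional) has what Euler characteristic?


A genus-g handlebody deformation retracts to a wedge of g circles.
chi(vee_g S^1) = 1 - g.
chi(H_2) = 1 - 2 = -1

-1


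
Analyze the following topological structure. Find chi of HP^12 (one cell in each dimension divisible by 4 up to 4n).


HP^12 has one cell in each dimension 0, 4, ..., 4*12 (12+1 cells, all even-dim).
chi = 12 + 1 = 13

13


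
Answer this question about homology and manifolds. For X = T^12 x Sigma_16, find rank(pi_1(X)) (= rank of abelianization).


pi_1(A x B) = pi_1(A) x pi_1(B); rank of abelianization = b_1.
b_1(T^12) = 12, b_1(Sigma_16) = 2*16 = 32.
b_1(product) = 12 + 32 = 44

44


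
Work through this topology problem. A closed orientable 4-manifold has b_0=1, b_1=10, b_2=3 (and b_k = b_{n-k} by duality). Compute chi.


By Poincare duality b_k = b_{4-k}, so full Betti numbers: b_0=1, b_1=10, b_2=3, b_3=10, b_4=1.
chi = sum (-1)^k b_k = -15

-15


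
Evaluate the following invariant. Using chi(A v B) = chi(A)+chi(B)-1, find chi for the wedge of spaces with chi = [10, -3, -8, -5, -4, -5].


chi(A v B) = chi(A) + chi(B) - 1 (one point identified).
For 6 spaces: chi = (sum chi_i) - (6 - 1).
sum = -15; chi = -15 - 5 = -20

-20


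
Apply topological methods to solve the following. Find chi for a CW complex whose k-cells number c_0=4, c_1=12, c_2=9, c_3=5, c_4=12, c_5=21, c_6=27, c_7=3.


chi = sum_k (-1)^k c_k.
= (-1)^0*4 + (-1)^1*12 + (-1)^2*9 + (-1)^3*5 + (-1)^4*12 + (-1)^5*21 + (-1)^6*27 + (-1)^7*3
= (4) + (-12) + (9) + (-5) + (12) + (-21) + (27) + (-3)
= 11

11


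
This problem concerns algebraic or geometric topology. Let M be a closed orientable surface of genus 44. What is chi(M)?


For a closed orientable surface of genus g: chi = 2 - 2g.
Here g = 44.
chi = 2 - 2*44 = 2 - 88 = -86

-86


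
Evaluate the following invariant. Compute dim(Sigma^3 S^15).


Each suspension raises dimension by 1: Sigma S^n = S^{n+1}.
Sigma^3 S^15 = S^{15+3} = S^18

18


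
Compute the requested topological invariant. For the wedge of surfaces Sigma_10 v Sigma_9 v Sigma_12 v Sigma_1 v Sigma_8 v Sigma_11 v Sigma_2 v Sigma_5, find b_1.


For a wedge X v Y: reduced H_k(X v Y) = H_k(X) + H_k(Y).
Each Sigma_g contributes b_1 = 2g.
b_1 = 20 + 18 + 24 + 2 + 16 + 22 + 4 + 10 = 116

116


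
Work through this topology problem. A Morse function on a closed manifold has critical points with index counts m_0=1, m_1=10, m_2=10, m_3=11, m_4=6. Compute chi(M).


Morse theory: chi(M) = sum_k (-1)^k m_k where m_k = #(index-k critical points).
= (1) + (-10) + (10) + (-11) + (6) = -4

-4


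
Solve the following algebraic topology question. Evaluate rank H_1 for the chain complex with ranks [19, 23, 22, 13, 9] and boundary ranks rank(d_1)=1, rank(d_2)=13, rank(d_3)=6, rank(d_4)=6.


rank H_k = rank(ker d_k) - rank(im d_{k+1}).
rank(ker d_1) = rank(C_1) - rank(d_1) = 23 - 1 = 22.
rank(im d_{1+1}) = 13.
rank H_1 = 22 - 13 = 9

9


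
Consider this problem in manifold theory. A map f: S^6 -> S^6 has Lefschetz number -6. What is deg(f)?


L(f) = 1 + (-1)^6 deg(f) on S^6.
-6 = 1 + (-1)^6 * deg(f)
(-1)^6 * deg(f) = -7
deg(f) = -7

-7


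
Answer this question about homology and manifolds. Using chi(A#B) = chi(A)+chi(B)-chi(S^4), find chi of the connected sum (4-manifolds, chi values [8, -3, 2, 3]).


For n-manifolds: chi(A#B) = chi(A) + chi(B) - chi(S^4).
chi(S^4) = 1 + (-1)^4 = 2.
chi(#) = (sum chi_i) - (4-1)*chi(S^4) = 10 - 3*2 = 4

4


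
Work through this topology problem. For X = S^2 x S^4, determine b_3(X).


Each S^d has Poincare polynomial 1 + t^d.
The product S^2 x S^4 has Poincare polynomial prod(1+t^d_i).
Expanding: b_0=1, b_2=1, b_4=1, b_6=1.
b_3 = 0

0


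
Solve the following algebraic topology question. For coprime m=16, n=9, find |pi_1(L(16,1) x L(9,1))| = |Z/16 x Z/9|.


pi_1(X x Y) = pi_1(X) x pi_1(Y).
pi_1(L(16,1)) = Z/16, pi_1(L(9,1)) = Z/9.
|Z/16 x Z/9| = 16 * 9 = 144

144


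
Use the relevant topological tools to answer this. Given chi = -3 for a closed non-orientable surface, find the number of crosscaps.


chi = 2 - k for closed non-orientable surfaces with k crosscaps.
-3 = 2 - k
k = 2 - (-3) = 5

5


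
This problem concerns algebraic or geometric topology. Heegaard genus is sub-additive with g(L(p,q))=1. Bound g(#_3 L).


Heegaard genus satisfies g(A#B) <= g(A) + g(B).
Each lens space has g = 1.
Upper bound: 3 * 1 = 3

3


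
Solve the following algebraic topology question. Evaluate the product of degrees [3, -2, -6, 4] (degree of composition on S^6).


Degree is multiplicative: deg(composition) = product of degrees.
= (3) * (-2) * (-6) * (4) = 144

144


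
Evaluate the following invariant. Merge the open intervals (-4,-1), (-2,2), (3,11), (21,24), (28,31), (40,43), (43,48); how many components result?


Sort and merge overlapping open intervals.
Merged: (-4,2), (3,11), (21,24), (28,31), (40,43), (43,48).
Number of components = 6

6


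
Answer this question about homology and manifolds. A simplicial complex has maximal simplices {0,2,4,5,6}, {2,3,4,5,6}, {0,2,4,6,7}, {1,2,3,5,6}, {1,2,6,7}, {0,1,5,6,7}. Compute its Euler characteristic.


Enumerate all faces; f-vector: f_0=8, f_1=25, f_2=36, f_3=23, f_4=5.
chi = sum (-1)^k f_k = 1

1


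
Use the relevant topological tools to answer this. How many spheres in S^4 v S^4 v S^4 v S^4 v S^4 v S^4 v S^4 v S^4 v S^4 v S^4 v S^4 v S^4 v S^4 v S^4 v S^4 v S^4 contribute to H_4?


For a wedge of spheres, H_k (k>0) is free on one generator per sphere of dimension k.
Spheres of dimension 4: count = 16.
b_4 = 16

16


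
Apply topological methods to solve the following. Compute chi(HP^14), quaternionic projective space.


HP^14 has one cell in each dimension 0, 4, ..., 4*14 (14+1 cells, all even-dim).
chi = 14 + 1 = 15

15


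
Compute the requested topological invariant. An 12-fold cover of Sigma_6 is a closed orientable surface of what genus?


For an n-sheeted cover: chi(E) = n * chi(B).
chi(Sigma_6) = 2 - 2*6 = -10.
chi(E) = 12 * (-10) = -120.
genus(E) = (2 - chi(E))/2 = (2 - (-120))/2 = 122/2 = 61

61


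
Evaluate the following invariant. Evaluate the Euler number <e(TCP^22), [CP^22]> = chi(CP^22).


For any closed oriented manifold, <e(TM),[M]> = chi(M).
chi(CP^22) = 22+1 = 23

23


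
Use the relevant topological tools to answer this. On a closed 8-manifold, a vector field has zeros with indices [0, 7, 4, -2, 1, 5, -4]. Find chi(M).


Poincare-Hopf: chi(M) = sum of indices of zeros.
chi = (0) + (7) + (4) + (-2) + (1) + (5) + (-4) = 11

11


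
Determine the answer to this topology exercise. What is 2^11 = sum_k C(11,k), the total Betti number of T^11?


b_k(T^11) = C(11,k), so the sum over k is sum_k C(11,k) = 2^11.
Total = 2^11 = 2048

2048


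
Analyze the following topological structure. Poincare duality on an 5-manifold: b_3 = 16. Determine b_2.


Poincare duality for closed orientable n-manifolds: b_k = b_{n-k}.
Here n = 5, so b_2 = b_3 = 16

16


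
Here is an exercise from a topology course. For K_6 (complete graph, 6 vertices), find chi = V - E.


K_6: V = 6, E = C(6,2) = 15.
chi = V - E = 6 - 15 = -9

-9


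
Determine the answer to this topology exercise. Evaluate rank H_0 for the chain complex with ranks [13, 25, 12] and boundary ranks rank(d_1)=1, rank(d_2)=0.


rank H_k = rank(ker d_k) - rank(im d_{k+1}).
rank(ker d_0) = rank(C_0) - rank(d_0) = 13 - 0 = 13.
rank(im d_{0+1}) = 1.
rank H_0 = 13 - 1 = 12

12


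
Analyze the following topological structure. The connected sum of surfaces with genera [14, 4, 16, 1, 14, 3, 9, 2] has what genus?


Genus is additive under connected sum of orientable surfaces.
g = 14 + 4 + 16 + 1 + 14 + 3 + 9 + 2 = 63

63


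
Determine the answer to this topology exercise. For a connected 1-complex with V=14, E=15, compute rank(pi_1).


For a connected graph: rank(pi_1) = b_1 = E - V + 1 = 1 - chi.
chi = V - E = 14 - 15 = -1.
rank = 1 - (-1) = 15 - 14 + 1 = 2

2


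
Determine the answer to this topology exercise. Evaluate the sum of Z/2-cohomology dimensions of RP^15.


H^k(RP^15; Z/2) = Z/2 for each 0 <= k <= 15.
Total dimension = 15 + 1 = 16

16


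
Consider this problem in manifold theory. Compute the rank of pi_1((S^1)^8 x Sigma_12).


pi_1(A x B) = pi_1(A) x pi_1(B); rank of abelianization = b_1.
b_1(T^8) = 8, b_1(Sigma_12) = 2*12 = 24.
b_1(product) = 8 + 24 = 32

32


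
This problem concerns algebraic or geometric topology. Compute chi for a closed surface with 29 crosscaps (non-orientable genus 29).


For a non-orientable closed surface with k crosscaps: chi = 2 - k.
Here k = 29.
chi = 2 - 29 = -27

-27


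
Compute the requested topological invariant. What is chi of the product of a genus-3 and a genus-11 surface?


chi(Sigma_3) = 2 - 2*3 = -4
chi(Sigma_11) = 2 - 2*11 = -20
chi(product) = (-4) * (-20) = 80

80


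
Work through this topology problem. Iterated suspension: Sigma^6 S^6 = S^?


Each suspension raises dimension by 1: Sigma S^n = S^{n+1}.
Sigma^6 S^6 = S^{6+6} = S^12

12


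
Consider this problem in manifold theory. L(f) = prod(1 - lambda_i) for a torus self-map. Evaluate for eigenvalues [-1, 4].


For a torus self-map: L(f) = det(I - A) where A acts on H_1.
L(f) = (1--1) * (1-4) = 2 * -3 = -6

-6


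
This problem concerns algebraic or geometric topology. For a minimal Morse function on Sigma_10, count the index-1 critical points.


A perfect Morse function has m_k = b_k.
For Sigma_10: b_0=1, b_1=2g=20, b_2=1.
Saddles m_1 = 2g = 20

20


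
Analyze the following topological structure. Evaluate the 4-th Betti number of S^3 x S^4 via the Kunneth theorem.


Each S^d has Poincare polynomial 1 + t^d.
The product S^3 x S^4 has Poincare polynomial prod(1+t^d_i).
Expanding: b_0=1, b_3=1, b_4=1, b_7=1.
b_4 = 1

1


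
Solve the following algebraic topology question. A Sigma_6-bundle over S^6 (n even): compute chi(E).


chi(S^6) = 2 (n even), chi(Sigma_6) = 2 - 2*6 = -10.
chi(E) = 2 * (-10) = -20

-20


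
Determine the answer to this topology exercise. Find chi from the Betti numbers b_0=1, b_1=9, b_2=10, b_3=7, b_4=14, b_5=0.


chi = sum_k (-1)^k b_k.
= (1) + (-9) + (10) + (-7) + (14) + (0)
= 9

9


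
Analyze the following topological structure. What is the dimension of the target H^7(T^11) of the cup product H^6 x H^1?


Cup product: H^p x H^q -> H^{p+q}; here p+q = 6+1 = 7.
rank H^k(T^n) = C(n,k).
C(11,7) = 330

330


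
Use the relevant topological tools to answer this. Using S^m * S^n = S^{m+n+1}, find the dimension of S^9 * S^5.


Join of spheres: S^m * S^n = S^{m+n+1}.
dim = 9 + 5 + 1 = 15

15


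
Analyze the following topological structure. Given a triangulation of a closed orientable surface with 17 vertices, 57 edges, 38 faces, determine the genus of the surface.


chi = V - E + F = 17 - 57 + 38 = -2
For orientable closed surface: chi = 2 - 2g, so g = (2 - chi)/2.
g = (2 - (-2)) / 2 = 4 / 2 = 2

2


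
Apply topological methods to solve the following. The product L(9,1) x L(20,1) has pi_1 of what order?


pi_1(X x Y) = pi_1(X) x pi_1(Y).
pi_1(L(9,1)) = Z/9, pi_1(L(20,1)) = Z/20.
|Z/9 x Z/20| = 9 * 20 = 180

180


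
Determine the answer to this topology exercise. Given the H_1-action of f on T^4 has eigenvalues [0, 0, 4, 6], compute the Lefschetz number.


For a torus self-map: L(f) = det(I - A) where A acts on H_1.
L(f) = (1-0) * (1-0) * (1-4) * (1-6) = 1 * 1 * -3 * -5 = 15

15


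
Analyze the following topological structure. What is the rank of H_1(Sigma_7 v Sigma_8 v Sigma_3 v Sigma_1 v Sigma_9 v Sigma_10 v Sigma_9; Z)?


For a wedge X v Y: reduced H_k(X v Y) = H_k(X) + H_k(Y).
Each Sigma_g contributes b_1 = 2g.
b_1 = 14 + 16 + 6 + 2 + 18 + 20 + 18 = 94

94


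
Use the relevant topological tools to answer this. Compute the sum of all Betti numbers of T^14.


b_k(T^14) = C(14,k), so the sum over k is sum_k C(14,k) = 2^14.
Total = 2^14 = 16384

16384


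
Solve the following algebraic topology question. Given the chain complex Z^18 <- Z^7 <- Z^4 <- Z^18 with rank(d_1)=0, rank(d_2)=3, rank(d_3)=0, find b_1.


rank H_k = rank(ker d_k) - rank(im d_{k+1}).
rank(ker d_1) = rank(C_1) - rank(d_1) = 7 - 0 = 7.
rank(im d_{1+1}) = 3.
rank H_1 = 7 - 3 = 4

4


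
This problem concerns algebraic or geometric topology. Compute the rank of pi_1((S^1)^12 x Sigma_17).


pi_1(A x B) = pi_1(A) x pi_1(B); rank of abelianization = b_1.
b_1(T^12) = 12, b_1(Sigma_17) = 2*17 = 34.
b_1(product) = 12 + 34 = 46

46


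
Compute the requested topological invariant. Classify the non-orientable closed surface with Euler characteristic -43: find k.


chi = 2 - k for closed non-orientable surfaces with k crosscaps.
-43 = 2 - k
k = 2 - (-43) = 45

45


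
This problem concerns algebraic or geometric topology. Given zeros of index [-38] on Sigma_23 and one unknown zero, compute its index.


Poincare-Hopf: sum of indices = chi(M).
chi(Sigma_23) = 2 - 2*23 = -44.
Sum of known indices = -38.
x = chi - (sum known) = -44 - (-38) = -6

-6


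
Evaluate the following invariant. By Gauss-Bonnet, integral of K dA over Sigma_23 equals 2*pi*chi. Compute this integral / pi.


Gauss-Bonnet: integral K dA = 2*pi*chi(M).
chi(Sigma_23) = 2 - 2*23 = -44.
(integral K dA)/pi = 2*chi = 2*(-44) = -88

-88


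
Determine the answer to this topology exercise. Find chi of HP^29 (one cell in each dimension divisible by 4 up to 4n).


HP^29 has one cell in each dimension 0, 4, ..., 4*29 (29+1 cells, all even-dim).
chi = 29 + 1 = 30

30


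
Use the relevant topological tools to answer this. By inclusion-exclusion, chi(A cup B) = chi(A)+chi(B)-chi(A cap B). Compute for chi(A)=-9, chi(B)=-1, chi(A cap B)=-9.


chi(A cup B) = chi(A) + chi(B) - chi(A cap B)
= -9 + (-1) - (-9)
= -1

-1


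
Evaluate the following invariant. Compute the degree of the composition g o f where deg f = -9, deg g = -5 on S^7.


Degree is multiplicative under composition: deg(g o f) = deg(g) * deg(f).
= -5 * -9 = 45

45


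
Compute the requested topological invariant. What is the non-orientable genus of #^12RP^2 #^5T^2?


Since a >= 1, the sum is non-orientable; each T^2 can be replaced by RP^2 # RP^2 (since T^2#RP^2 = 3RP^2).
Total crosscaps k = 12 + 2*5 = 22.
Check via chi: chi = 12*1 + 5*0 - (12+5-1)*2 = -20 = 2 - k = -20. Consistent.

22


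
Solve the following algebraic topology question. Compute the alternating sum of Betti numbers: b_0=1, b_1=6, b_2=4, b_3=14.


chi = sum_k (-1)^k b_k.
= (1) + (-6) + (4) + (-14)
= -15

-15


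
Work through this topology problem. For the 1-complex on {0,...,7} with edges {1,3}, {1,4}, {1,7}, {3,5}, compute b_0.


Run DFS/union-find over 8 vertices.
V = 8, E = 4.
Number of components = 4

4


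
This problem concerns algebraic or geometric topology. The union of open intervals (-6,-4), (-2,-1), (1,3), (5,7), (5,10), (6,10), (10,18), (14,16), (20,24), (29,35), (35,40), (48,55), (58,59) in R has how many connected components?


Sort and merge overlapping open intervals.
Merged: (-6,-4), (-2,-1), (1,3), (5,10), (10,18), (20,24), (29,35), (35,40), (48,55), (58,59).
Number of components = 10

10


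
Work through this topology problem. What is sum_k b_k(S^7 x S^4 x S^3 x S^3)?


Total Betti number is multiplicative under products.
Each S^d (d>=1) has total Betti number 2.
There are 4 sphere factors.
Total = 2^4 = 16

16


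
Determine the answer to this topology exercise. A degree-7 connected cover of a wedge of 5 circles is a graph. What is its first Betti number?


Nielsen-Schreier: an index-n subgroup of F_r is free of rank 1 + n(r-1).
Equivalently: chi(cover) = n*chi(base); chi(vee_r S^1) = 1 - 5 = -4.
chi(E) = 7*(-4) = -28; rank = 1 - chi(E) = 1 - (-28) = 29.
rank = 1 + 7*(5-1) = 1 + 28 = 29

29


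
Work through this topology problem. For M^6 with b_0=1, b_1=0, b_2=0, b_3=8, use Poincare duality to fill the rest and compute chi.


By Poincare duality b_k = b_{6-k}, so full Betti numbers: b_0=1, b_1=0, b_2=0, b_3=8, b_4=0, b_5=0, b_6=1.
chi = sum (-1)^k b_k = -6

-6


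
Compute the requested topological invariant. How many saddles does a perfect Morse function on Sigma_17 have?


A perfect Morse function has m_k = b_k.
For Sigma_17: b_0=1, b_1=2g=34, b_2=1.
Saddles m_1 = 2g = 34

34


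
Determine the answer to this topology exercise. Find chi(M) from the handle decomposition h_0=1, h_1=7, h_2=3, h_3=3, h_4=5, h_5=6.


Handles of index k contribute (-1)^k to chi (same as CW cells).
chi = (1) + (-7) + (3) + (-3) + (5) + (-6) = -7

-7


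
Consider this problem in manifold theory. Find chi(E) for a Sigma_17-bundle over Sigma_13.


For a fiber bundle F -> E -> B (with CW structure): chi(E) = chi(B) * chi(F).
chi(Sigma_13) = -24, chi(Sigma_17) = -32.
chi(E) = (-24) * (-32) = 768

768


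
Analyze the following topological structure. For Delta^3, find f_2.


Delta^3 has 3+1 vertices. A 2-face is a choice of 2+1 vertices.
f_2 = C(3+1, 2+1) = C(4,3) = 4

4


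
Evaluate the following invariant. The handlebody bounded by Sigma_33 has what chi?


A genus-g handlebody deformation retracts to a wedge of g circles.
chi(vee_g S^1) = 1 - g.
chi(H_33) = 1 - 33 = -32

-32


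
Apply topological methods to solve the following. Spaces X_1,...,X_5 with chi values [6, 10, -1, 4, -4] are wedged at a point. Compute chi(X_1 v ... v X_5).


chi(A v B) = chi(A) + chi(B) - 1 (one point identified).
For 5 spaces: chi = (sum chi_i) - (5 - 1).
sum = 15; chi = 15 - 4 = 11

11


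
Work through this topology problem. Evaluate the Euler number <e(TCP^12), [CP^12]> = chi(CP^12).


For any closed oriented manifold, <e(TM),[M]> = chi(M).
chi(CP^12) = 12+1 = 13

13


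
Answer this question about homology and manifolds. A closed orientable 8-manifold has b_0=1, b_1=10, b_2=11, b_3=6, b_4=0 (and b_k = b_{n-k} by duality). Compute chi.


By Poincare duality b_k = b_{8-k}, so full Betti numbers: b_0=1, b_1=10, b_2=11, b_3=6, b_4=0, b_5=6, b_6=11, b_7=10, b_8=1.
chi = sum (-1)^k b_k = -8

-8


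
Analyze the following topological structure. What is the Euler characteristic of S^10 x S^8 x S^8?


chi is multiplicative: chi(X x Y) = chi(X) chi(Y).
Each even-dim sphere has chi = 2. There are 3 factors.
chi = 2^3 = 8

8


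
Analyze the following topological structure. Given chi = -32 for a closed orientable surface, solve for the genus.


chi = 2 - 2g for closed orientable surfaces.
-32 = 2 - 2g
2g = 2 - (-32) = 34
g = 17

17


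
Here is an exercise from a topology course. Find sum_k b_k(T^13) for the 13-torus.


b_k(T^13) = C(13,k), so the sum over k is sum_k C(13,k) = 2^13.
Total = 2^13 = 8192

8192


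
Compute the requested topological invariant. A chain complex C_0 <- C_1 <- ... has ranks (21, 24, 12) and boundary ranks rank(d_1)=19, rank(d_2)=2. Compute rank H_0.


rank H_k = rank(ker d_k) - rank(im d_{k+1}).
rank(ker d_0) = rank(C_0) - rank(d_0) = 21 - 0 = 21.
rank(im d_{0+1}) = 19.
rank H_0 = 21 - 19 = 2

2


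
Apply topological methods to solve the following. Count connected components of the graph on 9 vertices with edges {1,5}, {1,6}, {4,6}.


Run DFS/union-find over 9 vertices.
V = 9, E = 3.
Number of components = 6

6


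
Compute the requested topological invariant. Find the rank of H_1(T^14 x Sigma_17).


pi_1(A x B) = pi_1(A) x pi_1(B); rank of abelianization = b_1.
b_1(T^14) = 14, b_1(Sigma_17) = 2*17 = 34.
b_1(product) = 14 + 34 = 48

48


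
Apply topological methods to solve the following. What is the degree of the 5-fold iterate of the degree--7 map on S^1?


deg(f) = -7. Degree is multiplicative: deg(f^5) = (deg f)^5.
deg(f^5) = (-7)^5 = -16807

-16807


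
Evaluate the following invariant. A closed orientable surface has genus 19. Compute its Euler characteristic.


For a closed orientable surface of genus g: chi = 2 - 2g.
Here g = 19.
chi = 2 - 2*19 = 2 - 38 = -36

-36


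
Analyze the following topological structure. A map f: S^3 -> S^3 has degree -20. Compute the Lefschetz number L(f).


On S^3: L(f) = tr(f_0*) + (-1)^3 tr(f_3*) = 1 + (-1)^3 * deg(f).
L(f) = 1 + (-1)^3 * -20 = 1 + 20 = 21

21


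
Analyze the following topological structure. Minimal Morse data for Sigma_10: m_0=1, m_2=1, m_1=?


A perfect Morse function has m_k = b_k.
For Sigma_10: b_0=1, b_1=2g=20, b_2=1.
Saddles m_1 = 2g = 20

20


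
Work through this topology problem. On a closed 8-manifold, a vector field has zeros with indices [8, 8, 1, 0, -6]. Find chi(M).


Poincare-Hopf: chi(M) = sum of indices of zeros.
chi = (8) + (8) + (1) + (0) + (-6) = 11

11


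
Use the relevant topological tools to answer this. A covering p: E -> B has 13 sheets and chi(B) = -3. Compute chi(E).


For a finite covering: chi(E) = (number of sheets) * chi(B).
chi(E) = 13 * (-3) = -39

-39


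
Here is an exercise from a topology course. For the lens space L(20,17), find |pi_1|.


pi_1(L(p,q)) = Z/pZ for any q coprime to p.
|pi_1(L(20,17))| = 20

20


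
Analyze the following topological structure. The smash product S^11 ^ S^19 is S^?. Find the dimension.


S^m ^ S^n = S^{m+n}.
k = 11 + 19 = 30

30


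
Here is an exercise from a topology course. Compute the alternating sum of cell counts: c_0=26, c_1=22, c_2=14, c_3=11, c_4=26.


chi = sum_k (-1)^k c_k.
= (-1)^0*26 + (-1)^1*22 + (-1)^2*14 + (-1)^3*11 + (-1)^4*26
= (26) + (-22) + (14) + (-11) + (26)
= 33

33


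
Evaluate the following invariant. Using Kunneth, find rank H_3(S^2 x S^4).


Each S^d has Poincare polynomial 1 + t^d.
The product S^2 x S^4 has Poincare polynomial prod(1+t^d_i).
Expanding: b_0=1, b_2=1, b_4=1, b_6=1.
b_3 = 0

0


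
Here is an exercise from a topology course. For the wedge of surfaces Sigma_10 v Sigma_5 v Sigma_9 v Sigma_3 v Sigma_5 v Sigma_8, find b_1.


For a wedge X v Y: reduced H_k(X v Y) = H_k(X) + H_k(Y).
Each Sigma_g contributes b_1 = 2g.
b_1 = 20 + 10 + 18 + 6 + 10 + 16 = 80

80


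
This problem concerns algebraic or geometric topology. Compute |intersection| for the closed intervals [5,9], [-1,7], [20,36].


Intersection = [max(a_i), min(b_i)] = [20, 7].
Since 20 > 7, the intersection is empty.
Length = 0

0


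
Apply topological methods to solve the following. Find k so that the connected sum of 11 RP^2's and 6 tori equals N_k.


Since a >= 1, the sum is non-orientable; each T^2 can be replaced by RP^2 # RP^2 (since T^2#RP^2 = 3RP^2).
Total crosscaps k = 11 + 2*6 = 23.
Check via chi: chi = 11*1 + 6*0 - (11+6-1)*2 = -21 = 2 - k = -21. Consistent.

23


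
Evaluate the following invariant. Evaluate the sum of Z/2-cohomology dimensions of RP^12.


H^k(RP^12; Z/2) = Z/2 for each 0 <= k <= 12.
Total dimension = 12 + 1 = 13

13


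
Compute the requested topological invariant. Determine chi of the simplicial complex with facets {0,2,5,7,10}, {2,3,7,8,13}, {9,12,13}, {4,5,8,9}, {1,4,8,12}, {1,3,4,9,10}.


Enumerate all faces; f-vector: f_0=12, f_1=41, f_2=39, f_3=17, f_4=3.
chi = sum (-1)^k f_k = -4

-4


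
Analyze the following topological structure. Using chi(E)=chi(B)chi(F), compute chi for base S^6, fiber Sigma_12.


chi(S^6) = 2 (n even), chi(Sigma_12) = 2 - 2*12 = -22.
chi(E) = 2 * (-22) = -44

-44


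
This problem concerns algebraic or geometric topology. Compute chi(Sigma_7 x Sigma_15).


chi(Sigma_7) = 2 - 2*7 = -12
chi(Sigma_15) = 2 - 2*15 = -28
chi(product) = (-12) * (-28) = 336

336


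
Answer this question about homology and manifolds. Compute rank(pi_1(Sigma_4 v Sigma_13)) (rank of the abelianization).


For a wedge: H_1(A v B) = H_1(A) + H_1(B).
b_1(Sigma_4) = 8, b_1(Sigma_13) = 26.
b_1 = 8 + 26 = 34

34


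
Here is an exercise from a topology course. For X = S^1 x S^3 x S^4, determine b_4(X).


Each S^d has Poincare polynomial 1 + t^d.
The product S^1 x S^3 x S^4 has Poincare polynomial prod(1+t^d_i).
Expanding: b_0=1, b_1=1, b_3=1, b_4=2, b_5=1, b_7=1, b_8=1.
b_4 = 2

2


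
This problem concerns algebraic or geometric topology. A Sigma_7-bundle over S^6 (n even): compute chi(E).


chi(S^6) = 2 (n even), chi(Sigma_7) = 2 - 2*7 = -12.
chi(E) = 2 * (-12) = -24

-24


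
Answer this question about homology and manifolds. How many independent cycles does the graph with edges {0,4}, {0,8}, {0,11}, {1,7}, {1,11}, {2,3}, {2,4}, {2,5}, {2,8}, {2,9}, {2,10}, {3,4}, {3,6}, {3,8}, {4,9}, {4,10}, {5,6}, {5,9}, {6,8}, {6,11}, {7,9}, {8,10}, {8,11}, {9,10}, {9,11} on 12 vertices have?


b_1 = E - V + (number of components).
E = 25, V = 12, components = 1.
b_1 = 25 - 12 + 1 = 14

14


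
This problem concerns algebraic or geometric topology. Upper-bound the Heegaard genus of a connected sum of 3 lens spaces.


Heegaard genus satisfies g(A#B) <= g(A) + g(B).
Each lens space has g = 1.
Upper bound: 3 * 1 = 3

3


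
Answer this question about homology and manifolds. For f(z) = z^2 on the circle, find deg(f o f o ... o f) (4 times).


deg(f) = 2. Degree is multiplicative: deg(f^4) = (deg f)^4.
deg(f^4) = (2)^4 = 16

16


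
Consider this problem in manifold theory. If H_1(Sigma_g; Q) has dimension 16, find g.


For a closed orientable surface: b_1 = 2g.
16 = 2g
g = 16 / 2 = 8

8


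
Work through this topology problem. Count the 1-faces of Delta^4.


Delta^4 has 4+1 vertices. A 1-face is a choice of 1+1 vertices.
f_1 = C(4+1, 1+1) = C(5,2) = 10

10


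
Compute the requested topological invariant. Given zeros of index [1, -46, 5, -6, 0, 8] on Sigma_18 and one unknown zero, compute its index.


Poincare-Hopf: sum of indices = chi(M).
chi(Sigma_18) = 2 - 2*18 = -34.
Sum of known indices = -38.
x = chi - (sum known) = -34 - (-38) = 4

4


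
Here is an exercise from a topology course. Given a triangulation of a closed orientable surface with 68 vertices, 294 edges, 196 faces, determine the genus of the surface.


chi = V - E + F = 68 - 294 + 196 = -30
For orientable closed surface: chi = 2 - 2g, so g = (2 - chi)/2.
g = (2 - (-30)) / 2 = 32 / 2 = 16

16


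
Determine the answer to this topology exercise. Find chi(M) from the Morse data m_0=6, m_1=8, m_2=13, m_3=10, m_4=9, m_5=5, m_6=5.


Morse theory: chi(M) = sum_k (-1)^k m_k where m_k = #(index-k critical points).
= (6) + (-8) + (13) + (-10) + (9) + (-5) + (5) = 10

10


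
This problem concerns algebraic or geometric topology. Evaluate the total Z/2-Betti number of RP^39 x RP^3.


dim H^*(RP^n; Z/2) = n+1 (one Z/2 in each degree 0..n).
Total Betti number is multiplicative.
Total = (39+1) * (3+1) = 40 * 4 = 160

160


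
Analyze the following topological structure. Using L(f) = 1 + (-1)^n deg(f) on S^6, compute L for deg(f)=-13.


On S^6: L(f) = tr(f_0*) + (-1)^6 tr(f_6*) = 1 + (-1)^6 * deg(f).
L(f) = 1 + (-1)^6 * -13 = 1 + -13 = -12

-12


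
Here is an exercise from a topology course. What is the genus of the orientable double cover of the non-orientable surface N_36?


chi(N_36) = 2 - 36 = -34.
Double cover: chi(Sigma_g) = 2 * chi(N_36) = 2*(-34) = -68.
2 - 2g = -68, so g = (2 - (-68))/2 = 70/2 = 35

35


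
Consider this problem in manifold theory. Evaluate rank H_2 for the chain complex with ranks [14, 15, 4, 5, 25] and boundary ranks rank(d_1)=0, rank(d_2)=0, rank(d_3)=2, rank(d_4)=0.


rank H_k = rank(ker d_k) - rank(im d_{k+1}).
rank(ker d_2) = rank(C_2) - rank(d_2) = 4 - 0 = 4.
rank(im d_{2+1}) = 2.
rank H_2 = 4 - 2 = 2

2


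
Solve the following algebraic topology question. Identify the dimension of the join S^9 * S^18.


Join of spheres: S^m * S^n = S^{m+n+1}.
dim = 9 + 18 + 1 = 28

28


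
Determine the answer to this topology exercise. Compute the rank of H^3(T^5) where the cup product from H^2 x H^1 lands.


Cup product: H^p x H^q -> H^{p+q}; here p+q = 2+1 = 3.
rank H^k(T^n) = C(n,k).
C(5,3) = 10

10


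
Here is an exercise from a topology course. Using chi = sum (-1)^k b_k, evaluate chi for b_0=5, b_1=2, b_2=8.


chi = sum_k (-1)^k b_k.
= (5) + (-2) + (8)
= 11

11


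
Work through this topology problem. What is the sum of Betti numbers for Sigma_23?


For Sigma_23: b_0 = 1, b_1 = 2g = 46, b_2 = 1.
Total = 1 + 46 + 1 = 48

48


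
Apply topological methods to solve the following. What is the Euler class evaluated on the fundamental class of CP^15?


For any closed oriented manifold, <e(TM),[M]> = chi(M).
chi(CP^15) = 15+1 = 16

16


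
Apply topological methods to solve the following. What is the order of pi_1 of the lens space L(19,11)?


pi_1(L(p,q)) = Z/pZ for any q coprime to p.
|pi_1(L(19,11))| = 19

19


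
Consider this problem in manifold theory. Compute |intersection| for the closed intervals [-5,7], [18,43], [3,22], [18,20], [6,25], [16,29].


Intersection = [max(a_i), min(b_i)] = [18, 7].
Since 18 > 7, the intersection is empty.
Length = 0

0


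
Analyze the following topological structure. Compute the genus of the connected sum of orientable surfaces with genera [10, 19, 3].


Genus is additive under connected sum of orientable surfaces.
g = 10 + 19 + 3 = 32

32


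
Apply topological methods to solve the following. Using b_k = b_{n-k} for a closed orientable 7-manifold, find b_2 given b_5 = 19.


Poincare duality for closed orientable n-manifolds: b_k = b_{n-k}.
Here n = 7, so b_2 = b_5 = 19

19


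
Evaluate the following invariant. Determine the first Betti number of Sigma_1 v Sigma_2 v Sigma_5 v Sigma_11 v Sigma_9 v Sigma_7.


For a wedge X v Y: reduced H_k(X v Y) = H_k(X) + H_k(Y).
Each Sigma_g contributes b_1 = 2g.
b_1 = 2 + 4 + 10 + 22 + 18 + 14 = 70

70


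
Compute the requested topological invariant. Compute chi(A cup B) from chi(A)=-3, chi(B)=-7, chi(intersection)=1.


chi(A cup B) = chi(A) + chi(B) - chi(A cap B)
= -3 + (-7) - (1)
= -11

-11


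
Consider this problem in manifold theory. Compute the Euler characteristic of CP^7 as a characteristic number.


For any closed oriented manifold, <e(TM),[M]> = chi(M).
chi(CP^7) = 7+1 = 8

8


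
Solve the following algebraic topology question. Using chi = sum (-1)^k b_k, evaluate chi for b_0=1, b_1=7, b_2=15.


chi = sum_k (-1)^k b_k.
= (1) + (-7) + (15)
= 9

9


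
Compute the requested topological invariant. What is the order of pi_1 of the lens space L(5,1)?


pi_1(L(p,q)) = Z/pZ for any q coprime to p.
|pi_1(L(5,1))| = 5

5


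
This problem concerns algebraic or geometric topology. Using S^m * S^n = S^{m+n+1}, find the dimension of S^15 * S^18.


Join of spheres: S^m * S^n = S^{m+n+1}.
dim = 15 + 18 + 1 = 34

34


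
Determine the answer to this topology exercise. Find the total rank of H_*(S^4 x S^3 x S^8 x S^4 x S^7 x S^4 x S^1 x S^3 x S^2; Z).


Total Betti number is multiplicative under products.
Each S^d (d>=1) has total Betti number 2.
There are 9 sphere factors.
Total = 2^9 = 512

512


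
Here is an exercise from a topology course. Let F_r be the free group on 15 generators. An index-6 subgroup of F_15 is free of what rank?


Nielsen-Schreier: an index-n subgroup of F_r is free of rank 1 + n(r-1).
Equivalently: chi(cover) = n*chi(base); chi(vee_r S^1) = 1 - 15 = -14.
chi(E) = 6*(-14) = -84; rank = 1 - chi(E) = 1 - (-84) = 85.
rank = 1 + 6*(15-1) = 1 + 84 = 85

85
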